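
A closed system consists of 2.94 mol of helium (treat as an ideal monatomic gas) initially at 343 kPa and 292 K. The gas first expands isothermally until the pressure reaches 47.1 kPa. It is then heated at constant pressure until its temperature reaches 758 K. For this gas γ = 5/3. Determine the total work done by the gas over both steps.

25600 J

V₁ = nRT₁/P₁ = 2.94×8.314×292/343 = 20.8 L.
Step 1 — Isothermal: T stays 292 K; PV = const ⇒ V₂ = 152 L, P₂ = 47.1 kPa.
ΔU = 0 (ideal gas, T constant).
W = nRT ln(V₂/V₁) = 2.94×8.314×292×ln(7.28) = 14200 J.
Q = ΔU + W = 14200 J.
State after step 1: P = 47.1 kPa, V = 152 L, T = 292 K.
Step 2 — Isobaric: P stays 47.1 kPa; V/T = const ⇒ T₂ = 758 K, V₂ = 393 L.
W = PΔV = 47.1×(393−152) kPa·L = 11400 J.
ΔU = nCvΔT = 2.94×12.5×(758−292) = 17100 J.
Q = ΔU + W = nCpΔT = 28500 J.
Net over both steps: W = 25600 J, Q = 42600 J, ΔU = 17100 J.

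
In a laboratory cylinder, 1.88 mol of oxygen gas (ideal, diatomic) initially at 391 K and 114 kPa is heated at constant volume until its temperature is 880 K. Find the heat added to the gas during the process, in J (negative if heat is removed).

19100 J

V₁ = nRT₁/P₁ = 1.88×8.314×391/114 = 53.6 L.
Isochoric: V stays 53.6 L; P/T = const ⇒ T₂ = 880 K, P₂ = 257 kPa.
W = 0 (no volume change).
ΔU = nCvΔT = 1.88×20.8×(880−391) = 19100 J.
Q = ΔU = 19100 J.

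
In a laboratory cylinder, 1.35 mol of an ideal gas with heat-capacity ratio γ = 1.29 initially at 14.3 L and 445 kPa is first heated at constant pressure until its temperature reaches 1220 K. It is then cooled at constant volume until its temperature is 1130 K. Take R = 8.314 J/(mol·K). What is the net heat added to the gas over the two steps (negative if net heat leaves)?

T₁ = P₁V₁/(nR) = 445×14.3/(1.35×8.314) = 567 K.
Step 1 — Isobaric: P stays 445 kPa; V/T = const ⇒ T₂ = 1220 K, V₂ = 30.8 L.
W = PΔV = 445×(30.8−14.3) kPa·L = 7330 J.
ΔU = nCvΔT = 1.35×28.7×(1220−567) = 25300 J.
Q = ΔU + W = nCpΔT = 32600 J.
State after step 1: P = 445 kPa, V = 30.8 L, T = 1220 K.
Step 2 — Isochoric: V stays 30.8 L; P/T = const ⇒ T₂ = 1130 K, P₂ = 412 kPa.
W = 0 (no volume change).
ΔU = nCvΔT = 1.35×28.7×(1130−1220) = -3480 J.
Q = ΔU = -3480 J.
Net over both steps: W = 7330 J, Q = 29100 J, ΔU = 21800 J.

29100 J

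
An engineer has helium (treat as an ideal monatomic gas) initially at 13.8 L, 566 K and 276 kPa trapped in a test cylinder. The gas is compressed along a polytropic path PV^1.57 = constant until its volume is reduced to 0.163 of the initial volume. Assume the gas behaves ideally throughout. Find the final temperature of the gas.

Polytropic n=1.57: T₂ = T₁(V₁/V₂)^(n−1) = 566×(6.13)^0.57 = 1590 K; P₂ = P₁(V₁/V₂)^n = 4760 kPa.

1590 K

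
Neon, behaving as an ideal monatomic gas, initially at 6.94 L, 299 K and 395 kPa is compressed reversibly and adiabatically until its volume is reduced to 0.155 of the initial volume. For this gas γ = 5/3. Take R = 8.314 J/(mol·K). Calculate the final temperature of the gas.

1040 K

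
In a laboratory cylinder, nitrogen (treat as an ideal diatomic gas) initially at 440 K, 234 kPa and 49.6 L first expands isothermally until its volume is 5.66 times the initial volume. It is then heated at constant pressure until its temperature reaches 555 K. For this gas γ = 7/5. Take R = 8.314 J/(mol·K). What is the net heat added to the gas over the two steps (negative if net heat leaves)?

30700 J

n = P₁V₁/(RT₁) = 234×49.6/(8.314×440) = 3.17 mol.
Step 1 — Isothermal: T stays 440 K; PV = const ⇒ V₂ = 281 L, P₂ = 41.3 kPa.
ΔU = 0 (ideal gas, T constant).
W = nRT ln(V₂/V₁) = 3.17×8.314×440×ln(5.66) = 20100 J.
Q = ΔU + W = 20100 J.
State after step 1: P = 41.3 kPa, V = 281 L, T = 440 K.
Step 2 — Isobaric: P stays 41.3 kPa; V/T = const ⇒ T₂ = 555 K, V₂ = 354 L.
W = PΔV = 41.3×(354−281) kPa·L = 3030 J.
ΔU = nCvΔT = 3.17×20.8×(555−440) = 7580 J.
Q = ΔU + W = nCpΔT = 10600 J.
Net over both steps: W = 23200 J, Q = 30700 J, ΔU = 7580 J.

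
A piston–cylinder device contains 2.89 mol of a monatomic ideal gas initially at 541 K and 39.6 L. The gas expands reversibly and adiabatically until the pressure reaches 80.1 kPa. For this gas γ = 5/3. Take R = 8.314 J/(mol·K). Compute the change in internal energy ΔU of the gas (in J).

-8410 J

P₁ = nRT₁/V₁ = 2.89×8.314×541/39.6 = 328 kPa.
Adiabatic: T₂/T₁ = (P₂/P₁)^((γ−1)/γ) ⇒ T₂ = 541×(0.244)^0.400 = 308 K; V₂ = 92.3 L.
For an ideal gas ΔU = nCvΔT with Cv = (3/2)R = 12.5 J/(mol·K).
ΔU = 2.89×12.5×(308−541) = -8410 J.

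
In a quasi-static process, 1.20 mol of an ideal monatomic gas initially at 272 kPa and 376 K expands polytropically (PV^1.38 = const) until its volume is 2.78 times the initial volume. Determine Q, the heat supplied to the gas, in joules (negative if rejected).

V₁ = nRT₁/P₁ = 1.20×8.314×376/272 = 13.8 L.
Polytropic n=1.38: T₂ = T₁(V₁/V₂)^(n−1) = 376×(0.360)^0.38 = 255 K; P₂ = P₁(V₁/V₂)^n = 66.3 kPa.
W = (P₁V₁−P₂V₂)/(n−1) = (272×13.8−66.3×38.3)/0.38 = 3180 J.
ΔU = nCvΔT = 1.20×12.5×(255−376) = -1810 J.
Q = ΔU + W = 1370 J.

1370 J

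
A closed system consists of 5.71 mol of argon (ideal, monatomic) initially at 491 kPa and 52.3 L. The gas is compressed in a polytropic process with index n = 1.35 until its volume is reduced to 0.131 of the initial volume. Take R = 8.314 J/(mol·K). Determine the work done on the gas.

T₁ = P₁V₁/(nR) = 491×52.3/(5.71×8.314) = 541 K.
Polytropic n=1.35: T₂ = T₁(V₁/V₂)^(n−1) = 541×(7.63)^0.35 = 1100 K; P₂ = P₁(V₁/V₂)^n = 7630 kPa.
W = (P₁V₁−P₂V₂)/(n−1) = (491×52.3−7630×6.85)/0.35 = -76100 J.
Work done on the gas = −W_by = 76100 J.

76100 J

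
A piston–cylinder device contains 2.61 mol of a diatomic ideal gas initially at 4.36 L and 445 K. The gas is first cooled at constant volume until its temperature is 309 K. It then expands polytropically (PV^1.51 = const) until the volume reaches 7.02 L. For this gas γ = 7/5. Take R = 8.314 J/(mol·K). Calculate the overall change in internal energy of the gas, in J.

-11000 J

P₁ = nRT₁/V₁ = 2.61×8.314×445/4.36 = 2210 kPa.
Step 1 — Isochoric: V stays 4.36 L; P/T = const ⇒ T₂ = 309 K, P₂ = 1540 kPa.
W = 0 (no volume change).
ΔU = nCvΔT = 2.61×20.8×(309−445) = -7380 J.
Q = ΔU = -7380 J.
State after step 1: P = 1540 kPa, V = 4.36 L, T = 309 K.
Step 2 — Polytropic n=1.51: T₂ = T₁(V₁/V₂)^(n−1) = 309×(0.621)^0.51 = 242 K; P₂ = P₁(V₁/V₂)^n = 749 kPa.
W = (P₁V₁−P₂V₂)/(n−1) = (1540×4.36−749×7.02)/0.51 = 2840 J.
ΔU = nCvΔT = 2.61×20.8×(242−309) = -3620 J.
Q = ΔU + W = -780 J.
Net over both steps: W = 2840 J, Q = -8160 J, ΔU = -11000 J.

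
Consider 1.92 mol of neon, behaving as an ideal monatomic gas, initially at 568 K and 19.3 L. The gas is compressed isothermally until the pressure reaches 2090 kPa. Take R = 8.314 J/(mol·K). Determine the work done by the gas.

P₁ = nRT₁/V₁ = 1.92×8.314×568/19.3 = 470 kPa.
Isothermal: T stays 568 K; PV = const ⇒ V₂ = 4.34 L, P₂ = 2090 kPa.
W = nRT ln(V₂/V₁) = 1.92×8.314×568×ln(0.225) = -13500 J.

-13500 J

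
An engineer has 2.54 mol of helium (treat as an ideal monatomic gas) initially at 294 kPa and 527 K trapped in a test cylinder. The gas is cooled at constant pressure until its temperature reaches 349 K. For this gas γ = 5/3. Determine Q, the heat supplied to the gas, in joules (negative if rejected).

-9400 J

V₁ = nRT₁/P₁ = 2.54×8.314×527/294 = 37.9 L.
Isobaric: P stays 294 kPa; V/T = const ⇒ T₂ = 349 K, V₂ = 25.1 L.
W = PΔV = 294×(25.1−37.9) kPa·L = -3760 J.
ΔU = nCvΔT = 2.54×12.5×(349−527) = -5640 J.
Q = ΔU + W = nCpΔT = -9400 J.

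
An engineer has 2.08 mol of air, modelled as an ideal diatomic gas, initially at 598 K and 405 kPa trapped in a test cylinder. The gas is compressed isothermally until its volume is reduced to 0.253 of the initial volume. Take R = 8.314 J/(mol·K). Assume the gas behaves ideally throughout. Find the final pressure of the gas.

V₁ = nRT₁/P₁ = 2.08×8.314×598/405 = 25.5 L.
Isothermal: T stays 598 K; PV = const ⇒ V₂ = 6.46 L, P₂ = 1600 kPa.

1600 kPa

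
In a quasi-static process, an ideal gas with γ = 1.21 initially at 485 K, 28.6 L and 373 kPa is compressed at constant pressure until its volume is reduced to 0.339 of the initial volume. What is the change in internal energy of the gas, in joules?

n = P₁V₁/(RT₁) = 373×28.6/(8.314×485) = 2.65 mol.
Isobaric: P stays 373 kPa; V/T = const ⇒ T₂ = 164 K, V₂ = 9.70 L.
For an ideal gas ΔU = nCvΔT with Cv = R/(γ−1) = 39.6 J/(mol·K).
ΔU = 2.65×39.6×(164−485) = -33600 J.

-33600 J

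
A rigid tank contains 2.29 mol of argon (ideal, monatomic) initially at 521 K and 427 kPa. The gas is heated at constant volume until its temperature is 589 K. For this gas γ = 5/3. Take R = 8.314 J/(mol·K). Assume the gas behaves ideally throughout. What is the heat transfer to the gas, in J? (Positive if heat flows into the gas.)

1940 J

V₁ = nRT₁/P₁ = 2.29×8.314×521/427 = 23.2 L.
Isochoric: V stays 23.2 L; P/T = const ⇒ T₂ = 589 K, P₂ = 483 kPa.
W = 0 (no volume change).
ΔU = nCvΔT = 2.29×12.5×(589−521) = 1940 J.
Q = ΔU = 1940 J.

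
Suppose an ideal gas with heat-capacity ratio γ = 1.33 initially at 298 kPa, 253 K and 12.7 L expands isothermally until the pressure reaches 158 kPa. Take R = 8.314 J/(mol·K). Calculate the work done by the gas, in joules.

n = P₁V₁/(RT₁) = 298×12.7/(8.314×253) = 1.80 mol.
Isothermal: T stays 253 K; PV = const ⇒ V₂ = 24.0 L, P₂ = 158 kPa.
W = nRT ln(V₂/V₁) = 1.80×8.314×253×ln(1.89) = 2400 J.

2400 J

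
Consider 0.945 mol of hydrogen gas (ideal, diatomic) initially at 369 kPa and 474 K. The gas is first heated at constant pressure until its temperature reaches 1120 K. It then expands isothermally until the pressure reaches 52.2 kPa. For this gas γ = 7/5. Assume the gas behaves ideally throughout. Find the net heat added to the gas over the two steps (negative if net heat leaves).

V₁ = nRT₁/P₁ = 0.945×8.314×474/369 = 10.1 L.
Step 1 — Isobaric: P stays 369 kPa; V/T = const ⇒ T₂ = 1120 K, V₂ = 23.8 L.
W = PΔV = 369×(23.8−10.1) kPa·L = 5080 J.
ΔU = nCvΔT = 0.945×20.8×(1120−474) = 12700 J.
Q = ΔU + W = nCpΔT = 17800 J.
State after step 1: P = 369 kPa, V = 23.8 L, T = 1120 K.
Step 2 — Isothermal: T stays 1120 K; PV = const ⇒ V₂ = 169 L, P₂ = 52.2 kPa.
ΔU = 0 (ideal gas, T constant).
W = nRT ln(V₂/V₁) = 0.945×8.314×1120×ln(7.07) = 17200 J.
Q = ΔU + W = 17200 J.
Net over both steps: W = 22300 J, Q = 35000 J, ΔU = 12700 J.

35000 J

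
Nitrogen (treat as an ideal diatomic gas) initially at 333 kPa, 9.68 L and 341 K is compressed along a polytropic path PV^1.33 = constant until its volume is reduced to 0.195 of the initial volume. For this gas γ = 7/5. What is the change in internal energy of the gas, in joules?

5760 J

n = P₁V₁/(RT₁) = 333×9.68/(8.314×341) = 1.14 mol.
Polytropic n=1.33: T₂ = T₁(V₁/V₂)^(n−1) = 341×(5.13)^0.33 = 585 K; P₂ = P₁(V₁/V₂)^n = 2930 kPa.
For an ideal gas ΔU = nCvΔT with Cv = (5/2)R = 20.8 J/(mol·K).
ΔU = 1.14×20.8×(585−341) = 5760 J.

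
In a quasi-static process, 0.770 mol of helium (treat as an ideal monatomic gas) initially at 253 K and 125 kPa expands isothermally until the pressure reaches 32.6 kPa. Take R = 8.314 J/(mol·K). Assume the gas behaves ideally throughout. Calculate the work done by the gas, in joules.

V₁ = nRT₁/P₁ = 0.770×8.314×253/125 = 13.0 L.
Isothermal: T stays 253 K; PV = const ⇒ V₂ = 49.7 L, P₂ = 32.6 kPa.
W = nRT ln(V₂/V₁) = 0.770×8.314×253×ln(3.83) = 2180 J.

2180 J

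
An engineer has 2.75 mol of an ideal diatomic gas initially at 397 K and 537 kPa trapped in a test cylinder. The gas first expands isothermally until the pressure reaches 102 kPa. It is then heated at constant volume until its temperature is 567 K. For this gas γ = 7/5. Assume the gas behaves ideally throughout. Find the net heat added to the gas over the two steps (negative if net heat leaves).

V₁ = nRT₁/P₁ = 2.75×8.314×397/537 = 16.9 L.
Step 1 — Isothermal: T stays 397 K; PV = const ⇒ V₂ = 89.0 L, P₂ = 102 kPa.
ΔU = 0 (ideal gas, T constant).
W = nRT ln(V₂/V₁) = 2.75×8.314×397×ln(5.26) = 15100 J.
Q = ΔU + W = 15100 J.
State after step 1: P = 102 kPa, V = 89.0 L, T = 397 K.
Step 2 — Isochoric: V stays 89.0 L; P/T = const ⇒ T₂ = 567 K, P₂ = 146 kPa.
W = 0 (no volume change).
ΔU = nCvΔT = 2.75×20.8×(567−397) = 9720 J.
Q = ΔU = 9720 J.
Net over both steps: W = 15100 J, Q = 24800 J, ΔU = 9720 J.

24800 J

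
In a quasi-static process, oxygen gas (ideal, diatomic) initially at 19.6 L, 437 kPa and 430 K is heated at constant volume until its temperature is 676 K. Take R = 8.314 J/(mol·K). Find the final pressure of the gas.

Isochoric: V stays 19.6 L; P/T = const ⇒ T₂ = 676 K, P₂ = 687 kPa.

687 kPa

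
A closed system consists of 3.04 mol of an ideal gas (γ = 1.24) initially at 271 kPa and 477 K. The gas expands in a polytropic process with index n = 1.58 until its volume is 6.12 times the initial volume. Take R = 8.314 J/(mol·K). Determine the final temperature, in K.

V₁ = nRT₁/P₁ = 3.04×8.314×477/271 = 44.5 L.
Polytropic n=1.58: T₂ = T₁(V₁/V₂)^(n−1) = 477×(0.163)^0.58 = 167 K; P₂ = P₁(V₁/V₂)^n = 15.5 kPa.

167 K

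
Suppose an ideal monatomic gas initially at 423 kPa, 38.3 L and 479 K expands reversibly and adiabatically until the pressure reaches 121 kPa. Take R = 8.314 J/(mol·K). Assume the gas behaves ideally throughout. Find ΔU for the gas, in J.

n = P₁V₁/(RT₁) = 423×38.3/(8.314×479) = 4.07 mol.
Adiabatic: T₂/T₁ = (P₂/P₁)^((γ−1)/γ) ⇒ T₂ = 479×(0.286)^0.400 = 290 K; V₂ = 81.2 L.
For an ideal gas ΔU = nCvΔT with Cv = (3/2)R = 12.5 J/(mol·K).
ΔU = 4.07×12.5×(290−479) = -9570 J.

-9570 J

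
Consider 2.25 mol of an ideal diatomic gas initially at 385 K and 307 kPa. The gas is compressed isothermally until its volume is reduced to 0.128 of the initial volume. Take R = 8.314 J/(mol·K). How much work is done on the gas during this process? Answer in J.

V₁ = nRT₁/P₁ = 2.25×8.314×385/307 = 23.5 L.
Isothermal: T stays 385 K; PV = const ⇒ V₂ = 3.00 L, P₂ = 2400 kPa.
W = nRT ln(V₂/V₁) = 2.25×8.314×385×ln(0.128) = -14800 J.
Work done on the gas = −W_by = 14800 J.

14800 J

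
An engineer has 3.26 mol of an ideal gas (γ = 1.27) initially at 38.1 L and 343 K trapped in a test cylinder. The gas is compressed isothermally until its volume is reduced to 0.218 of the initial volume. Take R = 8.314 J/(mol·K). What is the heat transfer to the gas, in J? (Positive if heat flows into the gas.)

P₁ = nRT₁/V₁ = 3.26×8.314×343/38.1 = 244 kPa.
Isothermal: T stays 343 K; PV = const ⇒ V₂ = 8.31 L, P₂ = 1120 kPa.
ΔU = 0 (ideal gas, T constant).
W = nRT ln(V₂/V₁) = 3.26×8.314×343×ln(0.218) = -14200 J.
Q = ΔU + W = -14200 J.

-14200 J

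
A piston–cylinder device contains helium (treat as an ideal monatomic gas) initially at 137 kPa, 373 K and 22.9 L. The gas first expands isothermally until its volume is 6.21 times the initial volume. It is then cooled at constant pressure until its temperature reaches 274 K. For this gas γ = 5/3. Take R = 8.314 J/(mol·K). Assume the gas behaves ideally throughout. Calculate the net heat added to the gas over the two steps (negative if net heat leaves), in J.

n = P₁V₁/(RT₁) = 137×22.9/(8.314×373) = 1.01 mol.
Step 1 — Isothermal: T stays 373 K; PV = const ⇒ V₂ = 142 L, P₂ = 22.1 kPa.
ΔU = 0 (ideal gas, T constant).
W = nRT ln(V₂/V₁) = 1.01×8.314×373×ln(6.21) = 5730 J.
Q = ΔU + W = 5730 J.
State after step 1: P = 22.1 kPa, V = 142 L, T = 373 K.
Step 2 — Isobaric: P stays 22.1 kPa; V/T = const ⇒ T₂ = 274 K, V₂ = 104 L.
W = PΔV = 22.1×(104−142) kPa·L = -833 J.
ΔU = nCvΔT = 1.01×12.5×(274−373) = -1250 J.
Q = ΔU + W = nCpΔT = -2080 J.
Net over both steps: W = 4900 J, Q = 3650 J, ΔU = -1250 J.

3650 J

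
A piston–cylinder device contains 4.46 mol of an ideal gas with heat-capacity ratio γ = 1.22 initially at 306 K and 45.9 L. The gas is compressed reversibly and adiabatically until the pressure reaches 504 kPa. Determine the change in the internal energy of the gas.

P₁ = nRT₁/V₁ = 4.46×8.314×306/45.9 = 247 kPa.
Adiabatic: T₂/T₁ = (P₂/P₁)^((γ−1)/γ) ⇒ T₂ = 306×(2.04)^0.180 = 348 K; V₂ = 25.6 L.
For an ideal gas ΔU = nCvΔT with Cv = R/(γ−1) = 37.8 J/(mol·K).
ΔU = 4.46×37.8×(348−306) = 7070 J.

7070 J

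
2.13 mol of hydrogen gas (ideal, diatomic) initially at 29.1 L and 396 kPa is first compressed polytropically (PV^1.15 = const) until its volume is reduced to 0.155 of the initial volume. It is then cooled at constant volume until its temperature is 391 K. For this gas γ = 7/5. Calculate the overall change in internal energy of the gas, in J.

T₁ = P₁V₁/(nR) = 396×29.1/(2.13×8.314) = 651 K.
Step 1 — Polytropic n=1.15: T₂ = T₁(V₁/V₂)^(n−1) = 651×(6.45)^0.15 = 861 K; P₂ = P₁(V₁/V₂)^n = 3380 kPa.
W = (P₁V₁−P₂V₂)/(n−1) = (396×29.1−3380×4.51)/0.15 = -24800 J.
ΔU = nCvΔT = 2.13×20.8×(861−651) = 9300 J.
Q = ΔU + W = -15500 J.
State after step 1: P = 3380 kPa, V = 4.51 L, T = 861 K.
Step 2 — Isochoric: V stays 4.51 L; P/T = const ⇒ T₂ = 391 K, P₂ = 1540 kPa.
W = 0 (no volume change).
ΔU = nCvΔT = 2.13×20.8×(391−861) = -20800 J.
Q = ΔU = -20800 J.
Net over both steps: W = -24800 J, Q = -36300 J, ΔU = -11500 J.

-11500 J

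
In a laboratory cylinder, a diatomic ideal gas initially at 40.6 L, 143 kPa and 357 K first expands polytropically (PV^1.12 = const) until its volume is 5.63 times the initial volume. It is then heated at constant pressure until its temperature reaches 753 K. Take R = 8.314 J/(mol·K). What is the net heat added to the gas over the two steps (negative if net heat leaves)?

n = P₁V₁/(RT₁) = 143×40.6/(8.314×357) = 1.96 mol.
Step 1 — Polytropic n=1.12: T₂ = T₁(V₁/V₂)^(n−1) = 357×(0.178)^0.12 = 290 K; P₂ = P₁(V₁/V₂)^n = 20.6 kPa.
W = (P₁V₁−P₂V₂)/(n−1) = (143×40.6−20.6×229)/0.12 = 9060 J.
ΔU = nCvΔT = 1.96×20.8×(290−357) = -2720 J.
Q = ΔU + W = 6340 J.
State after step 1: P = 20.6 kPa, V = 229 L, T = 290 K.
Step 2 — Isobaric: P stays 20.6 kPa; V/T = const ⇒ T₂ = 753 K, V₂ = 593 L.
W = PΔV = 20.6×(593−229) kPa·L = 7530 J.
ΔU = nCvΔT = 1.96×20.8×(753−290) = 18800 J.
Q = ΔU + W = nCpΔT = 26300 J.
Net over both steps: W = 16600 J, Q = 32700 J, ΔU = 16100 J.

32700 J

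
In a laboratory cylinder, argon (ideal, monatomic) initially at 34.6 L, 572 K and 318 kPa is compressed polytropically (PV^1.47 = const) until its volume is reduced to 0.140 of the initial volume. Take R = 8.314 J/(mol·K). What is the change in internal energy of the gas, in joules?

n = P₁V₁/(RT₁) = 318×34.6/(8.314×572) = 2.31 mol.
Polytropic n=1.47: T₂ = T₁(V₁/V₂)^(n−1) = 572×(7.14)^0.47 = 1440 K; P₂ = P₁(V₁/V₂)^n = 5720 kPa.
For an ideal gas ΔU = nCvΔT with Cv = (3/2)R = 12.5 J/(mol·K).
ΔU = 2.31×12.5×(1440−572) = 25100 J.

25100 J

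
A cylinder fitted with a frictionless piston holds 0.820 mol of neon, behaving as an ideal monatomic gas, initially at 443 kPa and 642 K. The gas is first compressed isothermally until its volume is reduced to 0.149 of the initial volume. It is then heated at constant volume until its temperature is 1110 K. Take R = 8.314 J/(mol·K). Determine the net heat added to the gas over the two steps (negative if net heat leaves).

-3550 J

V₁ = nRT₁/P₁ = 0.820×8.314×642/443 = 9.88 L.
Step 1 — Isothermal: T stays 642 K; PV = const ⇒ V₂ = 1.47 L, P₂ = 2970 kPa.
ΔU = 0 (ideal gas, T constant).
W = nRT ln(V₂/V₁) = 0.820×8.314×642×ln(0.149) = -8330 J.
Q = ΔU + W = -8330 J.
State after step 1: P = 2970 kPa, V = 1.47 L, T = 642 K.
Step 2 — Isochoric: V stays 1.47 L; P/T = const ⇒ T₂ = 1110 K, P₂ = 5140 kPa.
W = 0 (no volume change).
ΔU = nCvΔT = 0.820×12.5×(1110−642) = 4790 J.
Q = ΔU = 4790 J.
Net over both steps: W = -8330 J, Q = -3550 J, ΔU = 4790 J.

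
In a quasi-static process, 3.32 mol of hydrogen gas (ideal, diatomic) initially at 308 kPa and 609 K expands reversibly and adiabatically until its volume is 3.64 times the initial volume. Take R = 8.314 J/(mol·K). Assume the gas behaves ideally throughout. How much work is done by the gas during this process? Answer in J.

17000 J

V₁ = nRT₁/P₁ = 3.32×8.314×609/308 = 54.6 L.
Adiabatic: TV^(γ−1) = const ⇒ T₂ = 609×(0.275)^0.400 = 363 K; PV^γ = const ⇒ P₂ = 50.5 kPa.
ΔU = nCvΔT = 3.32×20.8×(363−609) = -17000 J.
Q = 0 for an adiabatic process, so W = −ΔU = 17000 J.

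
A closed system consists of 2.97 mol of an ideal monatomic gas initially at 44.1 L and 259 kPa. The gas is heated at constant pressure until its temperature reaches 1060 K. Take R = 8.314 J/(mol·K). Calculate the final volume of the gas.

101 L

T₁ = P₁V₁/(nR) = 259×44.1/(2.97×8.314) = 463 K.
Isobaric: P stays 259 kPa; V/T = const ⇒ T₂ = 1060 K, V₂ = 101 L.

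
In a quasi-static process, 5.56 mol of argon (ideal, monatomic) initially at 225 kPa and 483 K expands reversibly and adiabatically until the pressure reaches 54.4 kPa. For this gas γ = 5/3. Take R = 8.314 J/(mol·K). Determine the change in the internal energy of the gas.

-14500 J

V₁ = nRT₁/P₁ = 5.56×8.314×483/225 = 99.2 L.
Adiabatic: T₂/T₁ = (P₂/P₁)^((γ−1)/γ) ⇒ T₂ = 483×(0.242)^0.400 = 274 K; V₂ = 233 L.
For an ideal gas ΔU = nCvΔT with Cv = (3/2)R = 12.5 J/(mol·K).
ΔU = 5.56×12.5×(274−483) = -14500 J.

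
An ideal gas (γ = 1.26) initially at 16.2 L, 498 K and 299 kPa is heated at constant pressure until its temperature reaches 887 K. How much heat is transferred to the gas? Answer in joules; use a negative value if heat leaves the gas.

n = P₁V₁/(RT₁) = 299×16.2/(8.314×498) = 1.17 mol.
Isobaric: P stays 299 kPa; V/T = const ⇒ T₂ = 887 K, V₂ = 28.9 L.
W = PΔV = 299×(28.9−16.2) kPa·L = 3780 J.
ΔU = nCvΔT = 1.17×32.0×(887−498) = 14600 J.
Q = ΔU + W = nCpΔT = 18300 J.

18300 J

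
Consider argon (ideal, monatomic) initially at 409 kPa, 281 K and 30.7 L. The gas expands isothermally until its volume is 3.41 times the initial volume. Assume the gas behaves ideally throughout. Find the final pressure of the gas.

Isothermal: T stays 281 K; PV = const ⇒ V₂ = 105 L, P₂ = 120 kPa.

120 kPa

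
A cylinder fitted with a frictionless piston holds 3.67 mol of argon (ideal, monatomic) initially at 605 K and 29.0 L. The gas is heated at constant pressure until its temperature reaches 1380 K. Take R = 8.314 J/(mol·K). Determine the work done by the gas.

P₁ = nRT₁/V₁ = 3.67×8.314×605/29.0 = 637 kPa.
Isobaric: P stays 637 kPa; V/T = const ⇒ T₂ = 1380 K, V₂ = 66.1 L.
W = PΔV = 637×(66.1−29.0) kPa·L = 23600 J.

23600 J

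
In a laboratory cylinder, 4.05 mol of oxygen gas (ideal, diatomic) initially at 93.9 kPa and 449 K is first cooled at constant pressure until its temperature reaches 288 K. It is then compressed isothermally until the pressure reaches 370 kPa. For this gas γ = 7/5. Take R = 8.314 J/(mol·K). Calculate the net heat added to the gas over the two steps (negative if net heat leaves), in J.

-32300 J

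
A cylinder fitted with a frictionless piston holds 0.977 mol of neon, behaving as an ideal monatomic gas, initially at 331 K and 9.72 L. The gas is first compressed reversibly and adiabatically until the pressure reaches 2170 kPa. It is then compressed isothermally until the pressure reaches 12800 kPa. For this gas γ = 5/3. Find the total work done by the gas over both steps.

P₁ = nRT₁/V₁ = 0.977×8.314×331/9.72 = 277 kPa.
Step 1 — Adiabatic: T₂/T₁ = (P₂/P₁)^((γ−1)/γ) ⇒ T₂ = 331×(7.85)^0.400 = 755 K; V₂ = 2.82 L.
ΔU = nCvΔT = 0.977×12.5×(755−331) = 5160 J.
Q = 0 for an adiabatic process, so W = −ΔU = -5160 J.
State after step 1: P = 2170 kPa, V = 2.82 L, T = 755 K.
Step 2 — Isothermal: T stays 755 K; PV = const ⇒ V₂ = 0.479 L, P₂ = 12800 kPa.
ΔU = 0 (ideal gas, T constant).
W = nRT ln(V₂/V₁) = 0.977×8.314×755×ln(0.170) = -10900 J.
Q = ΔU + W = -10900 J.
Net over both steps: W = -16000 J, Q = -10900 J, ΔU = 5160 J.

-16000 J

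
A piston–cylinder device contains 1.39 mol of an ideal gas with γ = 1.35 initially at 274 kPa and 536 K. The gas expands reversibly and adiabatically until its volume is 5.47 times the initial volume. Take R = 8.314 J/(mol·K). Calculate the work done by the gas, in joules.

7930 J

V₁ = nRT₁/P₁ = 1.39×8.314×536/274 = 22.6 L.
Adiabatic: TV^(γ−1) = const ⇒ T₂ = 536×(0.183)^0.350 = 296 K; PV^γ = const ⇒ P₂ = 27.6 kPa.
ΔU = nCvΔT = 1.39×23.8×(296−536) = -7930 J.
Q = 0 for an adiabatic process, so W = −ΔU = 7930 J.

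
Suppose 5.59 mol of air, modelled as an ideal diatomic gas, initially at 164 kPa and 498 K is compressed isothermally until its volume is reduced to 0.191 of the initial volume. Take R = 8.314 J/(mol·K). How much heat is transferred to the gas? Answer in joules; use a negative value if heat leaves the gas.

V₁ = nRT₁/P₁ = 5.59×8.314×498/164 = 141 L.
Isothermal: T stays 498 K; PV = const ⇒ V₂ = 27.0 L, P₂ = 859 kPa.
ΔU = 0 (ideal gas, T constant).
W = nRT ln(V₂/V₁) = 5.59×8.314×498×ln(0.191) = -38300 J.
Q = ΔU + W = -38300 J.

-38300 J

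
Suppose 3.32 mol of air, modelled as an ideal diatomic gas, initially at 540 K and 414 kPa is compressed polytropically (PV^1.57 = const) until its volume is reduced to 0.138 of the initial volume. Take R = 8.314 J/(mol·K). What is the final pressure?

9280 kPa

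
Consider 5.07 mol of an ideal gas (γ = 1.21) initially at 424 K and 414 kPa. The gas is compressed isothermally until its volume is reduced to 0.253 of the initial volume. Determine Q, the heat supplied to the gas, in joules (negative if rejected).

V₁ = nRT₁/P₁ = 5.07×8.314×424/414 = 43.2 L.
Isothermal: T stays 424 K; PV = const ⇒ V₂ = 10.9 L, P₂ = 1640 kPa.
ΔU = 0 (ideal gas, T constant).
W = nRT ln(V₂/V₁) = 5.07×8.314×424×ln(0.253) = -24600 J.
Q = ΔU + W = -24600 J.

-24600 J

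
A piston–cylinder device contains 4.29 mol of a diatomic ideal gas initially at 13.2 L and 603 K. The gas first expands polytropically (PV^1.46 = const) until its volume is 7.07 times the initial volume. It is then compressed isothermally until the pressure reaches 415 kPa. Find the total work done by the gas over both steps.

P₁ = nRT₁/V₁ = 4.29×8.314×603/13.2 = 1630 kPa.
Step 1 — Polytropic n=1.46: T₂ = T₁(V₁/V₂)^(n−1) = 603×(0.141)^0.46 = 245 K; P₂ = P₁(V₁/V₂)^n = 93.7 kPa.
W = (P₁V₁−P₂V₂)/(n−1) = (1630×13.2−93.7×93.3)/0.46 = 27700 J.
ΔU = nCvΔT = 4.29×20.8×(245−603) = -31900 J.
Q = ΔU + W = -4160 J.
State after step 1: P = 93.7 kPa, V = 93.3 L, T = 245 K.
Step 2 — Isothermal: T stays 245 K; PV = const ⇒ V₂ = 21.1 L, P₂ = 415 kPa.
ΔU = 0 (ideal gas, T constant).
W = nRT ln(V₂/V₁) = 4.29×8.314×245×ln(0.226) = -13000 J.
Q = ΔU + W = -13000 J.
Net over both steps: W = 14700 J, Q = -17200 J, ΔU = -31900 J.

14700 J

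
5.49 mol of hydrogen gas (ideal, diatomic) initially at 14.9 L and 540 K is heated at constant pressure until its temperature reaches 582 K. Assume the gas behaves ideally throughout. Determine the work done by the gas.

P₁ = nRT₁/V₁ = 5.49×8.314×540/14.9 = 1650 kPa.
Isobaric: P stays 1650 kPa; V/T = const ⇒ T₂ = 582 K, V₂ = 16.1 L.
W = PΔV = 1650×(16.1−14.9) kPa·L = 1920 J.

1920 J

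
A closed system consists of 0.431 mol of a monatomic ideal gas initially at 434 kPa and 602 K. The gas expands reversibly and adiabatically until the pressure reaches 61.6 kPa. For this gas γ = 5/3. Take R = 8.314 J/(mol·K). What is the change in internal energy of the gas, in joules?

V₁ = nRT₁/P₁ = 0.431×8.314×602/434 = 4.97 L.
Adiabatic: T₂/T₁ = (P₂/P₁)^((γ−1)/γ) ⇒ T₂ = 602×(0.142)^0.400 = 276 K; V₂ = 16.0 L.
For an ideal gas ΔU = nCvΔT with Cv = (3/2)R = 12.5 J/(mol·K).
ΔU = 0.431×12.5×(276−602) = -1750 J.

-1750 J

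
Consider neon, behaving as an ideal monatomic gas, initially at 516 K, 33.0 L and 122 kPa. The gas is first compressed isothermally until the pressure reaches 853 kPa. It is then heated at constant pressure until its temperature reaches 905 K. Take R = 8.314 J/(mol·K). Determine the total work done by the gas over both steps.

-4790 J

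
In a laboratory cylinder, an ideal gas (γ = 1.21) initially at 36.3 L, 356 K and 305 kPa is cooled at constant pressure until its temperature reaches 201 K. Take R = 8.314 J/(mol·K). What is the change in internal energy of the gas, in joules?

-23000 J

n = P₁V₁/(RT₁) = 305×36.3/(8.314×356) = 3.74 mol.
Isobaric: P stays 305 kPa; V/T = const ⇒ T₂ = 201 K, V₂ = 20.5 L.
For an ideal gas ΔU = nCvΔT with Cv = R/(γ−1) = 39.6 J/(mol·K).
ΔU = 3.74×39.6×(201−356) = -23000 J.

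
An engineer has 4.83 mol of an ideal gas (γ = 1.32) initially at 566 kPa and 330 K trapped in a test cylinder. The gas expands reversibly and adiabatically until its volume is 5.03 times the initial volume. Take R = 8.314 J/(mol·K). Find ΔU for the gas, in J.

-16700 J

V₁ = nRT₁/P₁ = 4.83×8.314×330/566 = 23.4 L.
Adiabatic: TV^(γ−1) = const ⇒ T₂ = 330×(0.199)^0.320 = 197 K; PV^γ = const ⇒ P₂ = 67.1 kPa.
For an ideal gas ΔU = nCvΔT with Cv = R/(γ−1) = 26.0 J/(mol·K).
ΔU = 4.83×26.0×(197−330) = -16700 J.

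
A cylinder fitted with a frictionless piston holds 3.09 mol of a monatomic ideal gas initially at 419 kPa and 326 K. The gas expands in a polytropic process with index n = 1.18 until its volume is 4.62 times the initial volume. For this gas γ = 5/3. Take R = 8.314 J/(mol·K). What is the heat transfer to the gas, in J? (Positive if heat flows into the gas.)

V₁ = nRT₁/P₁ = 3.09×8.314×326/419 = 20.0 L.
Polytropic n=1.18: T₂ = T₁(V₁/V₂)^(n−1) = 326×(0.216)^0.18 = 248 K; P₂ = P₁(V₁/V₂)^n = 68.9 kPa.
W = (P₁V₁−P₂V₂)/(n−1) = (419×20.0−68.9×92.3)/0.18 = 11200 J.
ΔU = nCvΔT = 3.09×12.5×(248−326) = -3020 J.
Q = ΔU + W = 8180 J.

8180 J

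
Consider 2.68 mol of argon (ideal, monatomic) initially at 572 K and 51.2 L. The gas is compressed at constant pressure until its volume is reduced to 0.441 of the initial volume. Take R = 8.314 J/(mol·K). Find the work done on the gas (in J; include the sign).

P₁ = nRT₁/V₁ = 2.68×8.314×572/51.2 = 249 kPa.
Isobaric: P stays 249 kPa; V/T = const ⇒ T₂ = 252 K, V₂ = 22.6 L.
W = PΔV = 249×(22.6−51.2) kPa·L = -7120 J.
Work done on the gas = −W_by = 7120 J.

7120 J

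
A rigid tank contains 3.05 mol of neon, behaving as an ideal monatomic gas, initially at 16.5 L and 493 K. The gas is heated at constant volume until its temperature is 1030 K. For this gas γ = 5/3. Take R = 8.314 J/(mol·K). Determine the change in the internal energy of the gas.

20400 J

P₁ = nRT₁/V₁ = 3.05×8.314×493/16.5 = 758 kPa.
Isochoric: V stays 16.5 L; P/T = const ⇒ T₂ = 1030 K, P₂ = 1580 kPa.
For an ideal gas ΔU = nCvΔT with Cv = (3/2)R = 12.5 J/(mol·K).
ΔU = 3.05×12.5×(1030−493) = 20400 J.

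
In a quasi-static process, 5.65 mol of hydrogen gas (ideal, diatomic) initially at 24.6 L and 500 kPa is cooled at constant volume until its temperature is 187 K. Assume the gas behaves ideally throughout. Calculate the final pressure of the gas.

357 kPa

T₁ = P₁V₁/(nR) = 500×24.6/(5.65×8.314) = 262 K.
Isochoric: V stays 24.6 L; P/T = const ⇒ T₂ = 187 K, P₂ = 357 kPa.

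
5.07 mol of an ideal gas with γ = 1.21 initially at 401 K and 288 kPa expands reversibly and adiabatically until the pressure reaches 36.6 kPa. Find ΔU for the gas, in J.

V₁ = nRT₁/P₁ = 5.07×8.314×401/288 = 58.7 L.
Adiabatic: T₂/T₁ = (P₂/P₁)^((γ−1)/γ) ⇒ T₂ = 401×(0.127)^0.174 = 280 K; V₂ = 323 L.
For an ideal gas ΔU = nCvΔT with Cv = R/(γ−1) = 39.6 J/(mol·K).
ΔU = 5.07×39.6×(280−401) = -24200 J.

-24200 J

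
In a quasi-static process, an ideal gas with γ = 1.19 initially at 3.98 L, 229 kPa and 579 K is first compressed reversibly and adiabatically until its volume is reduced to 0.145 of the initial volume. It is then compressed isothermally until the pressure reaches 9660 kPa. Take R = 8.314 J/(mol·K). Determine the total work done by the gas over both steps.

n = P₁V₁/(RT₁) = 229×3.98/(8.314×579) = 0.189 mol.
Step 1 — Adiabatic: TV^(γ−1) = const ⇒ T₂ = 579×(6.90)^0.190 = 836 K; PV^γ = const ⇒ P₂ = 2280 kPa.
ΔU = nCvΔT = 0.189×43.8×(836−579) = 2130 J.
Q = 0 for an adiabatic process, so W = −ΔU = -2130 J.
State after step 1: P = 2280 kPa, V = 0.577 L, T = 836 K.
Step 2 — Isothermal: T stays 836 K; PV = const ⇒ V₂ = 0.136 L, P₂ = 9660 kPa.
ΔU = 0 (ideal gas, T constant).
W = nRT ln(V₂/V₁) = 0.189×8.314×836×ln(0.236) = -1900 J.
Q = ΔU + W = -1900 J.
Net over both steps: W = -4030 J, Q = -1900 J, ΔU = 2130 J.

-4030 J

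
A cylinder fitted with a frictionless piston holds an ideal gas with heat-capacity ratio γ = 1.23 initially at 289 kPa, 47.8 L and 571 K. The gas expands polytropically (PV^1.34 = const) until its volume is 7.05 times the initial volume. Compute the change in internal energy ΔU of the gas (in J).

n = P₁V₁/(RT₁) = 289×47.8/(8.314×571) = 2.91 mol.
Polytropic n=1.34: T₂ = T₁(V₁/V₂)^(n−1) = 571×(0.142)^0.34 = 294 K; P₂ = P₁(V₁/V₂)^n = 21.1 kPa.
For an ideal gas ΔU = nCvΔT with Cv = R/(γ−1) = 36.1 J/(mol·K).
ΔU = 2.91×36.1×(294−571) = -29100 J.

-29100 J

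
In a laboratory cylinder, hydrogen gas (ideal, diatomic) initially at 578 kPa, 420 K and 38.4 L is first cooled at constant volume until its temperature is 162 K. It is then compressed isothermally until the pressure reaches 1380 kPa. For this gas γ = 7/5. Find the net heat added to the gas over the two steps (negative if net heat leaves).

n = P₁V₁/(RT₁) = 578×38.4/(8.314×420) = 6.36 mol.
Step 1 — Isochoric: V stays 38.4 L; P/T = const ⇒ T₂ = 162 K, P₂ = 223 kPa.
W = 0 (no volume change).
ΔU = nCvΔT = 6.36×20.8×(162−420) = -34100 J.
Q = ΔU = -34100 J.
State after step 1: P = 223 kPa, V = 38.4 L, T = 162 K.
Step 2 — Isothermal: T stays 162 K; PV = const ⇒ V₂ = 6.20 L, P₂ = 1380 kPa.
ΔU = 0 (ideal gas, T constant).
W = nRT ln(V₂/V₁) = 6.36×8.314×162×ln(0.162) = -15600 J.
Q = ΔU + W = -15600 J.
Net over both steps: W = -15600 J, Q = -49700 J, ΔU = -34100 J.

-49700 J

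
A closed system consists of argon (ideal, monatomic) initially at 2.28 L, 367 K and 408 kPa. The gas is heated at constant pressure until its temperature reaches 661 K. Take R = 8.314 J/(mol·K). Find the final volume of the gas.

4.11 L

Isobaric: P stays 408 kPa; V/T = const ⇒ T₂ = 661 K, V₂ = 4.11 L.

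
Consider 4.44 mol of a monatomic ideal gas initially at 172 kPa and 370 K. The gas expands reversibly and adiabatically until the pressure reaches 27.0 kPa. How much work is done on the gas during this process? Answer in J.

-10700 J

V₁ = nRT₁/P₁ = 4.44×8.314×370/172 = 79.4 L.
Adiabatic: T₂/T₁ = (P₂/P₁)^((γ−1)/γ) ⇒ T₂ = 370×(0.157)^0.400 = 176 K; V₂ = 241 L.
ΔU = nCvΔT = 4.44×12.5×(176−370) = -10700 J.
Q = 0 for an adiabatic process, so W = −ΔU = 10700 J.
Work done on the gas = −W_by = -10700 J.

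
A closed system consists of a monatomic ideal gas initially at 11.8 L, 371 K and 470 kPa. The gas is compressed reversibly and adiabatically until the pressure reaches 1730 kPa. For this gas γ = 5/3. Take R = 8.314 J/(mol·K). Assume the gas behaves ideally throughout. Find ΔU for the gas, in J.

5690 J

n = P₁V₁/(RT₁) = 470×11.8/(8.314×371) = 1.80 mol.
Adiabatic: T₂/T₁ = (P₂/P₁)^((γ−1)/γ) ⇒ T₂ = 371×(3.68)^0.400 = 625 K; V₂ = 5.40 L.
For an ideal gas ΔU = nCvΔT with Cv = (3/2)R = 12.5 J/(mol·K).
ΔU = 1.80×12.5×(625−371) = 5690 J.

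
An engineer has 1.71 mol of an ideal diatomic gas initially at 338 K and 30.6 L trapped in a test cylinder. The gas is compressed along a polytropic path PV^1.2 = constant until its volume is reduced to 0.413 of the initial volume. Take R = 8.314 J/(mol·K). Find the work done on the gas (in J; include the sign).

P₁ = nRT₁/V₁ = 1.71×8.314×338/30.6 = 157 kPa.
Polytropic n=1.2: T₂ = T₁(V₁/V₂)^(n−1) = 338×(2.42)^0.20 = 403 K; P₂ = P₁(V₁/V₂)^n = 454 kPa.
W = (P₁V₁−P₂V₂)/(n−1) = (157×30.6−454×12.6)/0.20 = -4650 J.
Work done on the gas = −W_by = 4650 J.

4650 J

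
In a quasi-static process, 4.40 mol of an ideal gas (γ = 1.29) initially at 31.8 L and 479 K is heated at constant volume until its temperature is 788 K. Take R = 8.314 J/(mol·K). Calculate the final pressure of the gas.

P₁ = nRT₁/V₁ = 4.40×8.314×479/31.8 = 551 kPa.
Isochoric: V stays 31.8 L; P/T = const ⇒ T₂ = 788 K, P₂ = 906 kPa.

906 kPa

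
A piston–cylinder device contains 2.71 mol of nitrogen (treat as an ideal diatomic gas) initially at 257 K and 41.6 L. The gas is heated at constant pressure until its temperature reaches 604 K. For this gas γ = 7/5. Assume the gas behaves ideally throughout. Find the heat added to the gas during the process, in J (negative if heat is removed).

P₁ = nRT₁/V₁ = 2.71×8.314×257/41.6 = 139 kPa.
Isobaric: P stays 139 kPa; V/T = const ⇒ T₂ = 604 K, V₂ = 97.8 L.
W = PΔV = 139×(97.8−41.6) kPa·L = 7820 J.
ΔU = nCvΔT = 2.71×20.8×(604−257) = 19500 J.
Q = ΔU + W = nCpΔT = 27400 J.

27400 J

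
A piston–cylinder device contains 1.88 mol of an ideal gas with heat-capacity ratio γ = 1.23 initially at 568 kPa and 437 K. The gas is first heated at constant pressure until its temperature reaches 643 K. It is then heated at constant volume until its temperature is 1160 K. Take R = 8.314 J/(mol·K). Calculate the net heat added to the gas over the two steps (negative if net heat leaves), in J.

52400 J

V₁ = nRT₁/P₁ = 1.88×8.314×437/568 = 12.0 L.
Step 1 — Isobaric: P stays 568 kPa; V/T = const ⇒ T₂ = 643 K, V₂ = 17.7 L.
W = PΔV = 568×(17.7−12.0) kPa·L = 3220 J.
ΔU = nCvΔT = 1.88×36.1×(643−437) = 14000 J.
Q = ΔU + W = nCpΔT = 17200 J.
State after step 1: P = 568 kPa, V = 17.7 L, T = 643 K.
Step 2 — Isochoric: V stays 17.7 L; P/T = const ⇒ T₂ = 1160 K, P₂ = 1020 kPa.
W = 0 (no volume change).
ΔU = nCvΔT = 1.88×36.1×(1160−643) = 35100 J.
Q = ΔU = 35100 J.
Net over both steps: W = 3220 J, Q = 52400 J, ΔU = 49100 J.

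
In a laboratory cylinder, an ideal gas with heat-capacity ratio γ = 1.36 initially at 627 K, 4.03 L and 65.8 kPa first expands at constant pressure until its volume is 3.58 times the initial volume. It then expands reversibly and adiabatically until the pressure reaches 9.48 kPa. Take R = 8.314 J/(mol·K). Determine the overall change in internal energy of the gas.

n = P₁V₁/(RT₁) = 65.8×4.03/(8.314×627) = 0.0509 mol.
Step 1 — Isobaric: P stays 65.8 kPa; V/T = const ⇒ T₂ = 2240 K, V₂ = 14.4 L.
W = PΔV = 65.8×(14.4−4.03) kPa·L = 684 J.
ΔU = nCvΔT = 0.0509×23.1×(2240−627) = 1900 J.
Q = ΔU + W = nCpΔT = 2580 J.
State after step 1: P = 65.8 kPa, V = 14.4 L, T = 2240 K.
Step 2 — Adiabatic: T₂/T₁ = (P₂/P₁)^((γ−1)/γ) ⇒ T₂ = 2240×(0.144)^0.265 = 1340 K; V₂ = 60.0 L.
ΔU = nCvΔT = 0.0509×23.1×(1340−2240) = -1060 J.
Q = 0 for an adiabatic process, so W = −ΔU = 1060 J.
Net over both steps: W = 1740 J, Q = 2580 J, ΔU = 842 J.

842 J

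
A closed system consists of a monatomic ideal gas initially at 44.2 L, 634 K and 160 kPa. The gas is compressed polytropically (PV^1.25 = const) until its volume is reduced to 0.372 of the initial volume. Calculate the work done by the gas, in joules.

-7930 J

n = P₁V₁/(RT₁) = 160×44.2/(8.314×634) = 1.34 mol.
Polytropic n=1.25: T₂ = T₁(V₁/V₂)^(n−1) = 634×(2.69)^0.25 = 812 K; P₂ = P₁(V₁/V₂)^n = 551 kPa.
W = (P₁V₁−P₂V₂)/(n−1) = (160×44.2−551×16.4)/0.25 = -7930 J.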